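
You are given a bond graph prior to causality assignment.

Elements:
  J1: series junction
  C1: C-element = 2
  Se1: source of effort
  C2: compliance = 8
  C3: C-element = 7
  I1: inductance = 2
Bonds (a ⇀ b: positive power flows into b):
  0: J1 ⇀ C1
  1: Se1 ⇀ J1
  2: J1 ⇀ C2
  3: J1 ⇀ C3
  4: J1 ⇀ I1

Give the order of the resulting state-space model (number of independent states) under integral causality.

b1 stroke→J1  (Se1 fixes effort; stroke away)
b0 stroke→J1  (prefer integral on C1)
b2 stroke→J1  (prefer integral on C2)
b3 stroke→J1  (C3: C, integral causality)
b4 stroke→I1  (closing 1-jn rule on J1)

4  (C1, C2, C3, I1 all integral)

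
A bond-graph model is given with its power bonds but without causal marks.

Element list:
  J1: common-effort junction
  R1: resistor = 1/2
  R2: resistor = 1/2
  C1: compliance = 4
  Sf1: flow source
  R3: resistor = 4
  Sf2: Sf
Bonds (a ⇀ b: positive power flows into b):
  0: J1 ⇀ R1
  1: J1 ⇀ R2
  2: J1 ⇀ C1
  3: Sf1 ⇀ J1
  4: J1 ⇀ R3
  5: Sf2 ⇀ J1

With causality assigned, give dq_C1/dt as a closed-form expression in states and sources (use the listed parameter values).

b3 |Sf1  (Sf1 fixes flow; stroke at Sf1)
b5 |Sf2  (Sf2 (Sf) sets flow on bond)
b2 |J1  (C1: C, integral causality)
b0 |R1  (J1: bond 2 brought effort, rest push out)
b1 |R2  (0-jn J1 has e-setter on 2)
b4 |R3  (common-e at J1 fixed by 2)

dq_C1/dt = F_Sf1 + F_Sf2 - 17*q_C1/16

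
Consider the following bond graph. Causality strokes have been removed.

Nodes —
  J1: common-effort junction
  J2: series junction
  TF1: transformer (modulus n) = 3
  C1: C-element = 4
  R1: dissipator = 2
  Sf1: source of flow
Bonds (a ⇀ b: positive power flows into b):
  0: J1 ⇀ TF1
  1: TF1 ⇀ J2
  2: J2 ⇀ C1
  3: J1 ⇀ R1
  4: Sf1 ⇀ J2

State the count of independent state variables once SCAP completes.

b4 stroke→Sf1  (Sf1: flow source, stroke at near end)
b1 stroke→J2  (J2 flow already set via bond 4)
b2 stroke→J2  (J2: bond 4 brought flow, rest push out)
b0 stroke→TF1  (TF TF1: opposite of bond 1)
b3 stroke→J1  (closing 0-jn rule on J1)

1  (C1 all integral)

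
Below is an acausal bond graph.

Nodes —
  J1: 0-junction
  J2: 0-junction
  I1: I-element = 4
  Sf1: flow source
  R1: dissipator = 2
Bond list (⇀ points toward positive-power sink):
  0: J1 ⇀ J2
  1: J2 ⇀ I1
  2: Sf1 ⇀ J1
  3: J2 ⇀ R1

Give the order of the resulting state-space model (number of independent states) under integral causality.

1  (I1 all integral)

bond 2 →Sf1  (Sf1 fixes flow; stroke at Sf1)
bond 0 →J1  (closing 0-jn rule on J1)
bond 1 →I1  (I1 outputs flow p/I1)
bond 3 →J2  (only one effort-in slot at J2)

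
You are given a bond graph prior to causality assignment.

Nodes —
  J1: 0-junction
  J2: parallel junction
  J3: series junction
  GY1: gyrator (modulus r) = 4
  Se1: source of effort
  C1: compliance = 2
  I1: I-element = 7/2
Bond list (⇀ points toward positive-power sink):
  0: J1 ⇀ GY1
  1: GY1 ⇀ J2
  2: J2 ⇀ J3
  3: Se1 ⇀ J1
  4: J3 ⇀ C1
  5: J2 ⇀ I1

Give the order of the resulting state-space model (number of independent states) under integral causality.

2  (C1, I1 all integral)

bond 3 stroke at J1  (Se1: effort source, stroke at far end)
bond 0 stroke at GY1  (J1 effort already set via bond 3)
bond 1 stroke at GY1  (GY1 both-in/both-out from 0)
bond 4 stroke at J3  (prefer integral on C1)
bond 2 stroke at J2  (J3 needs exactly one f-in)
bond 5 stroke at I1  (0-jn J2 has e-setter on 2)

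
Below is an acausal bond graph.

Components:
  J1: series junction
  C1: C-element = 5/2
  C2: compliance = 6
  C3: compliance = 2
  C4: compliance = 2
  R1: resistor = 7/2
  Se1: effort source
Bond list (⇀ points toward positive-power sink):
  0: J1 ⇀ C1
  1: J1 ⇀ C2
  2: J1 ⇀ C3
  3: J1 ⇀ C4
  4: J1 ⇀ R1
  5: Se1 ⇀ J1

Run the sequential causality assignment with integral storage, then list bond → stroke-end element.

#0 |J1
#1 |J1
#2 |J1
#3 |J1
#4 |R1
#5 |J1

bond 5 stroke at J1  (Se1 fixes effort; stroke away)
bond 0 stroke at J1  (C1: C, integral causality)
bond 1 stroke at J1  (C2 integral (e out))
bond 2 stroke at J1  (C3 integral (e out))
bond 3 stroke at J1  (C4 integral (e out))
bond 4 stroke at R1  (only one flow-in slot at J1)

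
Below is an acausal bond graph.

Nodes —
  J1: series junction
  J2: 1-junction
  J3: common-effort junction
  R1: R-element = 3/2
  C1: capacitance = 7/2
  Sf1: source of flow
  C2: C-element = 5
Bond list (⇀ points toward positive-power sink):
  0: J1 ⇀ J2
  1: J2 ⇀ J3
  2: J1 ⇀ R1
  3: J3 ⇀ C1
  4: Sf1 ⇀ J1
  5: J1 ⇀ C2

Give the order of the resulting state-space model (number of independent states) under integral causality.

b4 stroke→Sf1  (Sf1: flow source, stroke at near end)
b0 stroke→J1  (J1 flow already set via bond 4)
b2 stroke→J1  (J1: bond 4 brought flow, rest push out)
b5 stroke→J1  (J1 flow already set via bond 4)
b1 stroke→J2  (J2 flow already set via bond 0)
b3 stroke→J3  (J3: last free bond brings effort in)

2  (C1, C2 all integral)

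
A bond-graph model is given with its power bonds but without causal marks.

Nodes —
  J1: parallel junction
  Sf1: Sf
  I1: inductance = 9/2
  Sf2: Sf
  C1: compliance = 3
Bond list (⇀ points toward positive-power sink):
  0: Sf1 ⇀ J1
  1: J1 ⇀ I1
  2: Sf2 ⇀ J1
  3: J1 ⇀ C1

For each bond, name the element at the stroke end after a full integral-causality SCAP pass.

b0 →Sf1
b1 →I1
b2 →Sf2
b3 →J1

bond 0 →Sf1  (Sf1 (Sf) sets flow on bond)
bond 2 →Sf2  (Sf2 (Sf) sets flow on bond)
bond 1 →I1  (I1 integral (f out))
bond 3 →J1  (only one effort-in slot at J1)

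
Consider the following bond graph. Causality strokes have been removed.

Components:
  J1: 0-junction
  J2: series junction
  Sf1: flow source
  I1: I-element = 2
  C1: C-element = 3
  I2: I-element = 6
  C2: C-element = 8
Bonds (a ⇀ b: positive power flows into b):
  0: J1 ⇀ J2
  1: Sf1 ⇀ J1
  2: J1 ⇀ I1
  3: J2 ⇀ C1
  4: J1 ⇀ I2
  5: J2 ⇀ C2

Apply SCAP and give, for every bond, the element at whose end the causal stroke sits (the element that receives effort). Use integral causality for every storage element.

bond 0 |J1
bond 1 |Sf1
bond 2 |I1
bond 3 |J2
bond 4 |I2
bond 5 |J2

b1 →Sf1  (Sf1 (Sf) sets flow on bond)
b2 →I1  (I1 integral (f out))
b3 →J2  (C1 outputs effort q/C1)
b4 →I2  (prefer integral on I2)
b0 →J1  (closing 0-jn rule on J1)
b5 →J2  (J2 flow already set via bond 0)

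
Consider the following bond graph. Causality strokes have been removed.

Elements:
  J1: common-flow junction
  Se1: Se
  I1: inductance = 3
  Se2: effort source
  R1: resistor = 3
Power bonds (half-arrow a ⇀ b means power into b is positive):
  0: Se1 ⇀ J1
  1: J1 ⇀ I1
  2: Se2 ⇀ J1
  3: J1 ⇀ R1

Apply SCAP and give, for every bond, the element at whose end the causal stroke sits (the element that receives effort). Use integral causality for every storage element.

#0 stroke at J1
#1 stroke at I1
#2 stroke at J1
#3 stroke at J1

β0 |J1  (Se1: effort source, stroke at far end)
β2 |J1  (Se2: effort source, stroke at far end)
β1 |I1  (I1: I, integral causality)
β3 |J1  (common-f at J1 fixed by 1)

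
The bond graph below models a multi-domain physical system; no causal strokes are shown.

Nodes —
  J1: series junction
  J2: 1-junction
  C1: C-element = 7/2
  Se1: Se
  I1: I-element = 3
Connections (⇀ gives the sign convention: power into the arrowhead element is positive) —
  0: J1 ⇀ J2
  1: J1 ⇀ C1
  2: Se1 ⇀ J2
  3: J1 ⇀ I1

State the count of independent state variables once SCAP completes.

#2 stroke at J2  (source Se1 imposes e)
#0 stroke at J1  (J2 needs exactly one f-in)
#1 stroke at J1  (C1: C, integral causality)
#3 stroke at I1  (J1 needs exactly one f-in)

2  (C1, I1 all integral)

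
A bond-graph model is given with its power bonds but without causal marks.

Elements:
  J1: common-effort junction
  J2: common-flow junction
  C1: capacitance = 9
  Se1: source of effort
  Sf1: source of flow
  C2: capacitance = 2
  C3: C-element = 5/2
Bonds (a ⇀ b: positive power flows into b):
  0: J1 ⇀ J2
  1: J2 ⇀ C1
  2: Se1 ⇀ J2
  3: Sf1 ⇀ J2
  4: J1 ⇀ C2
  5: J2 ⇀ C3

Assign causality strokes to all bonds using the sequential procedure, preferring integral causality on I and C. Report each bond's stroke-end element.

bond 2 stroke→J2  (Se1: effort source, stroke at far end)
bond 3 stroke→Sf1  (Sf1 fixes flow; stroke at Sf1)
bond 0 stroke→J2  (J2 flow already set via bond 3)
bond 1 stroke→J2  (common-f at J2 fixed by 3)
bond 5 stroke→J2  (J2 flow already set via bond 3)
bond 4 stroke→J1  (J1 needs exactly one e-in)

#0 |J2
#1 |J2
#2 |J2
#3 |Sf1
#4 |J1
#5 |J2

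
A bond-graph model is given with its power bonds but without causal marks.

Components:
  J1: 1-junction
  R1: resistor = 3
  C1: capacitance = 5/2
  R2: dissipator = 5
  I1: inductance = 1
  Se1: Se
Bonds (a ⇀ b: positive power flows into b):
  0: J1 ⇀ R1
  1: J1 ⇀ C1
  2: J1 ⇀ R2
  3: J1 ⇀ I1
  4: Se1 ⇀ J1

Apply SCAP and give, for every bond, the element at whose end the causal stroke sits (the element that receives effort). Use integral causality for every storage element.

b0 |J1
b1 |J1
b2 |J1
b3 |I1
b4 |J1

β4 stroke→J1  (source Se1 imposes e)
β1 stroke→J1  (C1: C, integral causality)
β3 stroke→I1  (prefer integral on I1)
β0 stroke→J1  (common-f at J1 fixed by 3)
β2 stroke→J1  (1-jn J1 has f-setter on 3)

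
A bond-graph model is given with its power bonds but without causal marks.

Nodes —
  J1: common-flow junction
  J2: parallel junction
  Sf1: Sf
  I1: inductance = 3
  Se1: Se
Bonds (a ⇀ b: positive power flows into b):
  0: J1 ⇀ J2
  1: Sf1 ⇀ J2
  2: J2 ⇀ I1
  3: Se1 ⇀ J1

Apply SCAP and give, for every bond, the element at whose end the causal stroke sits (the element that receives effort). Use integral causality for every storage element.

β1 |Sf1  (source Sf1 imposes f)
β3 |J1  (Se1 (Se) sets effort on bond)
β0 |J2  (only one flow-in slot at J1)
β2 |I1  (common-e at J2 fixed by 0)

b0 stroke at J2
b1 stroke at Sf1
b2 stroke at I1
b3 stroke at J1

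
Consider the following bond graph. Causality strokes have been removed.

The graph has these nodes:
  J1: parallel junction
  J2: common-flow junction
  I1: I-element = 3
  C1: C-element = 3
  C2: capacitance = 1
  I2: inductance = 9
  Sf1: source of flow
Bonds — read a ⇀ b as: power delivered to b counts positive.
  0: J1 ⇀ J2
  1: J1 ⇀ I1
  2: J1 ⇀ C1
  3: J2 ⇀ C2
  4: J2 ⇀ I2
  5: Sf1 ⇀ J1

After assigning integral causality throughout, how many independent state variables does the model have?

b5 stroke at Sf1  (Sf1: flow source, stroke at near end)
b1 stroke at I1  (I1 outputs flow p/I1)
b2 stroke at J1  (C1 outputs effort q/C1)
b0 stroke at J2  (0-jn J1 has e-setter on 2)
b3 stroke at J2  (C2 outputs effort q/C2)
b4 stroke at I2  (only one flow-in slot at J2)

4  (C1, C2, I1, I2 all integral)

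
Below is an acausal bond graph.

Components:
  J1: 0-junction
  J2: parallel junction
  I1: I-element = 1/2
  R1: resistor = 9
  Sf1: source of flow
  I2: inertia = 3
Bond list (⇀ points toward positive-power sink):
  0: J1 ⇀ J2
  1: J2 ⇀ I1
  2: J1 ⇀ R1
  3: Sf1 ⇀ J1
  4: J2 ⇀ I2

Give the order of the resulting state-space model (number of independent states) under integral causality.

2  (I1, I2 all integral)

b3 |Sf1  (Sf1 (Sf) sets flow on bond)
b1 |I1  (prefer integral on I1)
b4 |I2  (I2 integral (f out))
b0 |J2  (closing 0-jn rule on J2)
b2 |J1  (only one effort-in slot at J1)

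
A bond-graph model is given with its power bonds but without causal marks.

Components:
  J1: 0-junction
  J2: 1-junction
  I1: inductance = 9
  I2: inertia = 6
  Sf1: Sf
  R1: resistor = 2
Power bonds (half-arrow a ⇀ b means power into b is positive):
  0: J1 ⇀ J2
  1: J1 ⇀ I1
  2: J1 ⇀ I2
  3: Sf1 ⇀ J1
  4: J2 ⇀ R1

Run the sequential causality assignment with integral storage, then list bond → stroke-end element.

b0 stroke→J1
b1 stroke→I1
b2 stroke→I2
b3 stroke→Sf1
b4 stroke→J2

#3 stroke at Sf1  (Sf1 (Sf) sets flow on bond)
#1 stroke at I1  (I1: I, integral causality)
#2 stroke at I2  (I2 integral (f out))
#0 stroke at J1  (closing 0-jn rule on J1)
#4 stroke at J2  (1-jn J2 has f-setter on 0)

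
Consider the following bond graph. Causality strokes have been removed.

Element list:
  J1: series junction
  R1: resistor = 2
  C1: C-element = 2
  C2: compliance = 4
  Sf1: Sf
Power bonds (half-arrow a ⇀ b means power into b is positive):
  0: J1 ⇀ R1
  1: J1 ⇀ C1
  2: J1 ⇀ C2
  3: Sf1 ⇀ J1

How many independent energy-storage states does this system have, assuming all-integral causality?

#3 stroke→Sf1  (source Sf1 imposes f)
#0 stroke→J1  (1-jn J1 has f-setter on 3)
#1 stroke→J1  (1-jn J1 has f-setter on 3)
#2 stroke→J1  (J1: bond 3 brought flow, rest push out)

2  (C1, C2 all integral)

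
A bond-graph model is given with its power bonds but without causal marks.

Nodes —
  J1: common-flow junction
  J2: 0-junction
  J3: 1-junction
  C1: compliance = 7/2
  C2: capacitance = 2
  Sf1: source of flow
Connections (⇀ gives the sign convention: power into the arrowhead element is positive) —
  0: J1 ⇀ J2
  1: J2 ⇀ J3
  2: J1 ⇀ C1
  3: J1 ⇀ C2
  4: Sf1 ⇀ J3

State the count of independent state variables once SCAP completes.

2  (C1, C2 all integral)

bond 4 stroke→Sf1  (Sf1: flow source, stroke at near end)
bond 1 stroke→J3  (common-f at J3 fixed by 4)
bond 0 stroke→J2  (J2 needs exactly one e-in)
bond 2 stroke→J1  (J1 flow already set via bond 0)
bond 3 stroke→J1  (J1 flow already set via bond 0)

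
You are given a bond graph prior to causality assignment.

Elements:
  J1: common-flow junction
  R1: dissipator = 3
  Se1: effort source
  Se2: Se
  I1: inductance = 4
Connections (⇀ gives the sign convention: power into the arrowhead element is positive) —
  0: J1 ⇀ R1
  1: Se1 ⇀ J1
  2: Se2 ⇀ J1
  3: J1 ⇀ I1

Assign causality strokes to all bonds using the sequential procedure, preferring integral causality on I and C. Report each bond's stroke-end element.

bond 1 stroke→J1  (Se1 (Se) sets effort on bond)
bond 2 stroke→J1  (Se2 (Se) sets effort on bond)
bond 3 stroke→I1  (I1: I, integral causality)
bond 0 stroke→J1  (J1 flow already set via bond 3)

#0 stroke at J1
#1 stroke at J1
#2 stroke at J1
#3 stroke at I1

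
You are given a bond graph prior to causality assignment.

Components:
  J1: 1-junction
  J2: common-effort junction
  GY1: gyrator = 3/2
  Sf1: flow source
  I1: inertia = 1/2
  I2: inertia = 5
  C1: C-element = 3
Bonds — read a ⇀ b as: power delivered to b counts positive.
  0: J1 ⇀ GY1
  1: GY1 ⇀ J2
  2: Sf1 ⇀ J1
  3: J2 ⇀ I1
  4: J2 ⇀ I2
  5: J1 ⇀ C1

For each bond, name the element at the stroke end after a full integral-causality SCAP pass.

b0 →J1
b1 →J2
b2 →Sf1
b3 →I1
b4 →I2
b5 →J1

bond 2 |Sf1  (Sf1 fixes flow; stroke at Sf1)
bond 0 |J1  (J1: bond 2 brought flow, rest push out)
bond 5 |J1  (J1 flow already set via bond 2)
bond 1 |J2  (GY1: gyrator matches bond 0)
bond 3 |I1  (J2 effort already set via bond 1)
bond 4 |I2  (0-jn J2 has e-setter on 1)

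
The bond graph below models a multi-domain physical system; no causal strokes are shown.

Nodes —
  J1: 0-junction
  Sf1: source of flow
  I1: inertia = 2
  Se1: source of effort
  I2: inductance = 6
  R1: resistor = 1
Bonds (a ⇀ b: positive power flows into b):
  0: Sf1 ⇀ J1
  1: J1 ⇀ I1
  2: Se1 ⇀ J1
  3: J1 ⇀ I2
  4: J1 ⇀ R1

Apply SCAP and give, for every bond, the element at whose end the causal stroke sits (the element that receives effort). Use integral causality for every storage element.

β0 |Sf1  (Sf1: flow source, stroke at near end)
β2 |J1  (Se1: effort source, stroke at far end)
β1 |I1  (J1 effort already set via bond 2)
β3 |I2  (J1: bond 2 brought effort, rest push out)
β4 |R1  (0-jn J1 has e-setter on 2)

b0 |Sf1
b1 |I1
b2 |J1
b3 |I2
b4 |R1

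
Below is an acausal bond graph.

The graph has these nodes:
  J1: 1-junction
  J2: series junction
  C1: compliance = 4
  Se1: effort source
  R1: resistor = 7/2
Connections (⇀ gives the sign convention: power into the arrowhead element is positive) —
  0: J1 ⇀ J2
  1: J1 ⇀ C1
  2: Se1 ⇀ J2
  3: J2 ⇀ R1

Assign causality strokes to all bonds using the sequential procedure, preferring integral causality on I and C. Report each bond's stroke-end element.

bond 2 stroke→J2  (Se1: effort source, stroke at far end)
bond 1 stroke→J1  (C1: C, integral causality)
bond 0 stroke→J2  (J1: last free bond brings flow in)
bond 3 stroke→R1  (J2 needs exactly one f-in)

#0 stroke→J2
#1 stroke→J1
#2 stroke→J2
#3 stroke→R1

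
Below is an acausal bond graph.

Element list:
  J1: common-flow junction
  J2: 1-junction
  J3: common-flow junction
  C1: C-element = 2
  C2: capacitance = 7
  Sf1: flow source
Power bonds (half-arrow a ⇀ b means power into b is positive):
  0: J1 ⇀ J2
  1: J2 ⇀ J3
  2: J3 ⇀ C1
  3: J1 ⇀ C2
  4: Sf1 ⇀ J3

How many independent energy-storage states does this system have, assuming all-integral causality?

β4 stroke→Sf1  (Sf1 (Sf) sets flow on bond)
β1 stroke→J3  (J3: bond 4 brought flow, rest push out)
β2 stroke→J3  (1-jn J3 has f-setter on 4)
β0 stroke→J2  (J2 flow already set via bond 1)
β3 stroke→J1  (common-f at J1 fixed by 0)

2  (C1, C2 all integral)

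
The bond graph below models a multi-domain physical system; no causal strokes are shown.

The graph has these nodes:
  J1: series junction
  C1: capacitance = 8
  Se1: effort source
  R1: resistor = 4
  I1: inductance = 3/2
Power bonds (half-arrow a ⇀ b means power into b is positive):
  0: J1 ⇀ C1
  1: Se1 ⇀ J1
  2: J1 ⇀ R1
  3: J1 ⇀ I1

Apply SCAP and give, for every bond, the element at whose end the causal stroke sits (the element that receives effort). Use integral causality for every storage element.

#0 stroke at J1
#1 stroke at J1
#2 stroke at J1
#3 stroke at I1

#1 |J1  (Se1 fixes effort; stroke away)
#0 |J1  (C1 integral (e out))
#3 |I1  (I1: I, integral causality)
#2 |J1  (common-f at J1 fixed by 3)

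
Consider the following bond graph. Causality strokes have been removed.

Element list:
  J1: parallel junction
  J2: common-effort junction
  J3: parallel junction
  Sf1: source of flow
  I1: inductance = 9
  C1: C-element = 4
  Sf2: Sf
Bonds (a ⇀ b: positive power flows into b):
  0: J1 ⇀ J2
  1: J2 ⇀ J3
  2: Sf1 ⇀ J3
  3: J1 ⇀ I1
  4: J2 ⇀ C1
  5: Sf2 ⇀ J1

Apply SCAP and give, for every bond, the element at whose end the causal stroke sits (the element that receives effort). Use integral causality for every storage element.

bond 0 stroke→J1
bond 1 stroke→J3
bond 2 stroke→Sf1
bond 3 stroke→I1
bond 4 stroke→J2
bond 5 stroke→Sf2

bond 2 stroke at Sf1  (Sf1 (Sf) sets flow on bond)
bond 5 stroke at Sf2  (Sf2 fixes flow; stroke at Sf2)
bond 1 stroke at J3  (J3: last free bond brings effort in)
bond 3 stroke at I1  (prefer integral on I1)
bond 0 stroke at J1  (J1: last free bond brings effort in)
bond 4 stroke at J2  (closing 0-jn rule on J2)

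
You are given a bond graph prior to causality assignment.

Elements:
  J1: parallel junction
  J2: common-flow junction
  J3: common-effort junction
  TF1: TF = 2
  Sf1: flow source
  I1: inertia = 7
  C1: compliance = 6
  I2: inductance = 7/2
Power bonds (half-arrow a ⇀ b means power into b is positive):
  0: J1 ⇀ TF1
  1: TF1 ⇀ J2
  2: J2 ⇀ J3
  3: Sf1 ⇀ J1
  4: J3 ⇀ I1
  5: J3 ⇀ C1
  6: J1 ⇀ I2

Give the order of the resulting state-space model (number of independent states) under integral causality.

3  (C1, I1, I2 all integral)

#3 stroke→Sf1  (Sf1 (Sf) sets flow on bond)
#4 stroke→I1  (prefer integral on I1)
#5 stroke→J3  (C1 outputs effort q/C1)
#2 stroke→J2  (common-e at J3 fixed by 5)
#1 stroke→TF1  (closing 1-jn rule on J2)
#0 stroke→J1  (TF1 one-in-one-out from 1)
#6 stroke→I2  (J1 effort already set via bond 0)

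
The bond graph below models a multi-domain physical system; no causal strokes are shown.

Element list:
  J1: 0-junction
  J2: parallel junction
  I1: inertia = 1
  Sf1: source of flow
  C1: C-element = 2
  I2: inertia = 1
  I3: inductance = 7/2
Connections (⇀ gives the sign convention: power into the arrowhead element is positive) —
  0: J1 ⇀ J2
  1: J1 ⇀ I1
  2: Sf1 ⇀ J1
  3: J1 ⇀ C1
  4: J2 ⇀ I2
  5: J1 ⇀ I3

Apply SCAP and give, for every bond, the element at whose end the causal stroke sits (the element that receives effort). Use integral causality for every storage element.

b0 stroke→J2
b1 stroke→I1
b2 stroke→Sf1
b3 stroke→J1
b4 stroke→I2
b5 stroke→I3

#2 stroke→Sf1  (Sf1 fixes flow; stroke at Sf1)
#1 stroke→I1  (I1 outputs flow p/I1)
#3 stroke→J1  (C1 integral (e out))
#0 stroke→J2  (J1 effort already set via bond 3)
#5 stroke→I3  (0-jn J1 has e-setter on 3)
#4 stroke→I2  (J2 effort already set via bond 0)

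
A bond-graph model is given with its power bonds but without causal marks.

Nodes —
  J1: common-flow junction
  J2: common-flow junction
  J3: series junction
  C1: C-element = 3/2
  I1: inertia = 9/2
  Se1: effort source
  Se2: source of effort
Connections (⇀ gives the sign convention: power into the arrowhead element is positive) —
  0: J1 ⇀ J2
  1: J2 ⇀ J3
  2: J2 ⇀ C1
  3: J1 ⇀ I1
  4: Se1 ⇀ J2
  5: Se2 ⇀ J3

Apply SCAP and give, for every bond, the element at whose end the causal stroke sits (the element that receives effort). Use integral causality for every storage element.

β0 →J1
β1 →J2
β2 →J2
β3 →I1
β4 →J2
β5 →J3

b4 |J2  (Se1 fixes effort; stroke away)
b5 |J3  (Se2: effort source, stroke at far end)
b1 |J2  (J3 needs exactly one f-in)
b2 |J2  (prefer integral on C1)
b0 |J1  (J2 needs exactly one f-in)
b3 |I1  (only one flow-in slot at J1)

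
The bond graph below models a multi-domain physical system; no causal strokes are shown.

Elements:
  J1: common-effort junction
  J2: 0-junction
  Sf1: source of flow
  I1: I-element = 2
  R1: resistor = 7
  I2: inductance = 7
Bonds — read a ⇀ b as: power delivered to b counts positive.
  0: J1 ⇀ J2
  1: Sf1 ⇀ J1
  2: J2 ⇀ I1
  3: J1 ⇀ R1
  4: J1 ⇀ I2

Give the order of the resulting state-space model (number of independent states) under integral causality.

#1 stroke at Sf1  (source Sf1 imposes f)
#2 stroke at I1  (I1: I, integral causality)
#0 stroke at J2  (only one effort-in slot at J2)
#4 stroke at I2  (I2 integral (f out))
#3 stroke at J1  (closing 0-jn rule on J1)

2  (I1, I2 all integral)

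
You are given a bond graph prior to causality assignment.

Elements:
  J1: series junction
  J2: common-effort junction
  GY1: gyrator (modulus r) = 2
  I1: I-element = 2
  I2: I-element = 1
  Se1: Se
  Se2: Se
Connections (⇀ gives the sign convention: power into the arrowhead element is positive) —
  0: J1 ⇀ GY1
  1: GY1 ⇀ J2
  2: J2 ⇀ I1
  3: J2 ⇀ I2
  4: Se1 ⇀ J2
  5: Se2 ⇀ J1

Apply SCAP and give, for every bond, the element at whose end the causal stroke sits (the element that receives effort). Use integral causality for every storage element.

bond 0 |GY1
bond 1 |GY1
bond 2 |I1
bond 3 |I2
bond 4 |J2
bond 5 |J1

β4 →J2  (Se1 (Se) sets effort on bond)
β5 →J1  (Se2 fixes effort; stroke away)
β0 →GY1  (only one flow-in slot at J1)
β1 →GY1  (0-jn J2 has e-setter on 4)
β2 →I1  (J2 effort already set via bond 4)
β3 →I2  (common-e at J2 fixed by 4)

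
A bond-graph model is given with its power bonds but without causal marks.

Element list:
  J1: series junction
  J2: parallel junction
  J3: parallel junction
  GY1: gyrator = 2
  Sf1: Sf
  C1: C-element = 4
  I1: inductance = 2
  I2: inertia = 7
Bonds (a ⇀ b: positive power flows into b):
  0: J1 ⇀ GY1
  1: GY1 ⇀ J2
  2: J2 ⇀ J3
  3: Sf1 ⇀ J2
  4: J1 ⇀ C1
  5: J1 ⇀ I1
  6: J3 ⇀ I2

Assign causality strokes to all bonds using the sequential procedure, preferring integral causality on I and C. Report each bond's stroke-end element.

b0 stroke→J1
b1 stroke→J2
b2 stroke→J3
b3 stroke→Sf1
b4 stroke→J1
b5 stroke→I1
b6 stroke→I2

b3 |Sf1  (Sf1 (Sf) sets flow on bond)
b4 |J1  (C1: C, integral causality)
b5 |I1  (prefer integral on I1)
b0 |J1  (common-f at J1 fixed by 5)
b1 |J2  (GY1: gyrator matches bond 0)
b2 |J3  (J2: bond 1 brought effort, rest push out)
b6 |I2  (J3: bond 2 brought effort, rest push out)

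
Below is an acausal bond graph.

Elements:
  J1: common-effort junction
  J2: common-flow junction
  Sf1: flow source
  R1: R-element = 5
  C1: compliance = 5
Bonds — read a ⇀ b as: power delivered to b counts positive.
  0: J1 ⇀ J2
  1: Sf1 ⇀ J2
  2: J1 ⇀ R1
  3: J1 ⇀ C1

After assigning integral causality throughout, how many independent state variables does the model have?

β1 →Sf1  (source Sf1 imposes f)
β0 →J2  (J2: bond 1 brought flow, rest push out)
β3 →J1  (C1: C, integral causality)
β2 →R1  (0-jn J1 has e-setter on 3)

1  (C1 all integral)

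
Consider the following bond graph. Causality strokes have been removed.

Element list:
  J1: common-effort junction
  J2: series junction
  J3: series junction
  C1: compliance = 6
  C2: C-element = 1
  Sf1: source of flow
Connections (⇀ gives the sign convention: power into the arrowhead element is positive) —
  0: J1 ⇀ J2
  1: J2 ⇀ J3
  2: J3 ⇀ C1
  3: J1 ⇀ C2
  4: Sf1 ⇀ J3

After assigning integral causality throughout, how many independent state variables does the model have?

#4 →Sf1  (Sf1: flow source, stroke at near end)
#1 →J3  (common-f at J3 fixed by 4)
#2 →J3  (1-jn J3 has f-setter on 4)
#0 →J2  (common-f at J2 fixed by 1)
#3 →J1  (closing 0-jn rule on J1)

2  (C1, C2 all integral)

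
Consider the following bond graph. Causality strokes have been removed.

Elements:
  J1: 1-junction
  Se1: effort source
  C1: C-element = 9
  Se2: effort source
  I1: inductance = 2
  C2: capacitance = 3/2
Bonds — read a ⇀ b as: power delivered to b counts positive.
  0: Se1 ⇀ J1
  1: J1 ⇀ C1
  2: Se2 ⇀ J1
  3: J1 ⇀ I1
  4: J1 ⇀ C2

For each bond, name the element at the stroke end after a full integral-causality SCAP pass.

#0 →J1  (Se1 (Se) sets effort on bond)
#2 →J1  (Se2: effort source, stroke at far end)
#1 →J1  (C1: C, integral causality)
#3 →I1  (I1 outputs flow p/I1)
#4 →J1  (J1 flow already set via bond 3)

b0 stroke→J1
b1 stroke→J1
b2 stroke→J1
b3 stroke→I1
b4 stroke→J1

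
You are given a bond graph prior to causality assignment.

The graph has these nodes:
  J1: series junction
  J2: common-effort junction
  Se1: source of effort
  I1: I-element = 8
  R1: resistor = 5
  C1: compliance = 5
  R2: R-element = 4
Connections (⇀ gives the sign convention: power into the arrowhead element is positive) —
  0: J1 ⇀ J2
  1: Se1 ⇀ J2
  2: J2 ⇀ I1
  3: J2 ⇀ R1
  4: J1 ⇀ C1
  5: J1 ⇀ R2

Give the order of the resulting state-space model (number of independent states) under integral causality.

2  (C1, I1 all integral)

bond 1 stroke at J2  (Se1 fixes effort; stroke away)
bond 0 stroke at J1  (common-e at J2 fixed by 1)
bond 2 stroke at I1  (common-e at J2 fixed by 1)
bond 3 stroke at R1  (common-e at J2 fixed by 1)
bond 4 stroke at J1  (C1: C, integral causality)
bond 5 stroke at R2  (J1: last free bond brings flow in)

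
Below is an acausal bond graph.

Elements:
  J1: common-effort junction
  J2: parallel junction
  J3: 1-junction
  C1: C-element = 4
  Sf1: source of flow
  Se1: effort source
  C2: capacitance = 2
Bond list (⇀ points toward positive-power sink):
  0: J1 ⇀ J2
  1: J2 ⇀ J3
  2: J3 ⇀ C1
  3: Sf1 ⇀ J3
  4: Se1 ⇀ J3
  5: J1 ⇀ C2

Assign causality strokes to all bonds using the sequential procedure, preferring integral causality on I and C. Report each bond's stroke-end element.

β0 →J2
β1 →J3
β2 →J3
β3 →Sf1
β4 →J3
β5 →J1

β3 |Sf1  (source Sf1 imposes f)
β4 |J3  (source Se1 imposes e)
β1 |J3  (J3 flow already set via bond 3)
β2 |J3  (J3: bond 3 brought flow, rest push out)
β0 |J2  (only one effort-in slot at J2)
β5 |J1  (only one effort-in slot at J1)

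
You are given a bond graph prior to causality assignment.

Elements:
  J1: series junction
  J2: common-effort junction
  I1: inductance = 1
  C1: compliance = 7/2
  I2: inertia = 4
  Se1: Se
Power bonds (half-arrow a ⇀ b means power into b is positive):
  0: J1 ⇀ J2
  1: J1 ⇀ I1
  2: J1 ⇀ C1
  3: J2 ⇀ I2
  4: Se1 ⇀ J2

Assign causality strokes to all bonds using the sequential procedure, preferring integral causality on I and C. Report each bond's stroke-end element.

#4 |J2  (Se1 fixes effort; stroke away)
#0 |J1  (J2 effort already set via bond 4)
#3 |I2  (J2 effort already set via bond 4)
#1 |I1  (I1: I, integral causality)
#2 |J1  (J1 flow already set via bond 1)

b0 |J1
b1 |I1
b2 |J1
b3 |I2
b4 |J2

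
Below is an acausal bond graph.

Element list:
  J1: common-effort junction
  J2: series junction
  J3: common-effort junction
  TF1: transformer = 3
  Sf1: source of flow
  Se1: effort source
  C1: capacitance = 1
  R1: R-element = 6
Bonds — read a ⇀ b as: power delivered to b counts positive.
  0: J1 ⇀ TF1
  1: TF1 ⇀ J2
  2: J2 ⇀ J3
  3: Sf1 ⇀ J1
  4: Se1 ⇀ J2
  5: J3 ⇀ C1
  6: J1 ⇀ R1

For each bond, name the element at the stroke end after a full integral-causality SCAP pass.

bond 0 stroke at J1
bond 1 stroke at TF1
bond 2 stroke at J2
bond 3 stroke at Sf1
bond 4 stroke at J2
bond 5 stroke at J3
bond 6 stroke at R1

bond 3 →Sf1  (Sf1: flow source, stroke at near end)
bond 4 →J2  (Se1 (Se) sets effort on bond)
bond 5 →J3  (C1 integral (e out))
bond 2 →J2  (J3 effort already set via bond 5)
bond 1 →TF1  (J2: last free bond brings flow in)
bond 0 →J1  (TF1: transformer flips bond 1)
bond 6 →R1  (J1: bond 0 brought effort, rest push out)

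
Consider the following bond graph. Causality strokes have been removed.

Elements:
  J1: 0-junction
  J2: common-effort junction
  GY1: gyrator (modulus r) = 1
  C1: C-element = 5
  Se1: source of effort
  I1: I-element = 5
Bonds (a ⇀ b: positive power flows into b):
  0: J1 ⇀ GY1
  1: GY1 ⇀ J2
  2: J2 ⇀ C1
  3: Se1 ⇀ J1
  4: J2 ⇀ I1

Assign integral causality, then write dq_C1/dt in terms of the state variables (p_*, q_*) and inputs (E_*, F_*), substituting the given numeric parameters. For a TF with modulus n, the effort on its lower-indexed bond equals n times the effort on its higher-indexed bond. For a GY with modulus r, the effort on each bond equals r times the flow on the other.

b3 |J1  (Se1 (Se) sets effort on bond)
b0 |GY1  (common-e at J1 fixed by 3)
b1 |GY1  (through GY1, causality inverts; strokes same side of GY1)
b2 |J2  (prefer integral on C1)
b4 |I1  (J2 effort already set via bond 2)

dq_C1/dt = E_Se1 - p_I1/5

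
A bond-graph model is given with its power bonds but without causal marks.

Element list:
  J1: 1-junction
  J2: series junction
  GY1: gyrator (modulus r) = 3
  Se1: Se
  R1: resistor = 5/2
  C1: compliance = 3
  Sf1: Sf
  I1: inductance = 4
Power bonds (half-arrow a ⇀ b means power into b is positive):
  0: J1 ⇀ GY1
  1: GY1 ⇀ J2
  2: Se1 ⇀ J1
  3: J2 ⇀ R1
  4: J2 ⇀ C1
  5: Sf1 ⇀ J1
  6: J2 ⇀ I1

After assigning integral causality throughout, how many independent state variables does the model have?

β2 →J1  (source Se1 imposes e)
β5 →Sf1  (Sf1 (Sf) sets flow on bond)
β0 →J1  (J1: bond 5 brought flow, rest push out)
β1 →J2  (GY GY1: same side as bond 0)
β4 →J2  (C1 outputs effort q/C1)
β6 →I1  (I1: I, integral causality)
β3 →J2  (J2 flow already set via bond 6)

2  (C1, I1 all integral)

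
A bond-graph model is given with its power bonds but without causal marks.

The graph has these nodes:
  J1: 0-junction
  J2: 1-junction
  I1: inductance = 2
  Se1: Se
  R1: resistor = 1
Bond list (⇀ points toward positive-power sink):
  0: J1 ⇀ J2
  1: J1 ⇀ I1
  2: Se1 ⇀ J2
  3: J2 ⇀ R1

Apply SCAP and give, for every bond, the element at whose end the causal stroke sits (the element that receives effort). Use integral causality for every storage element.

b0 stroke at J1
b1 stroke at I1
b2 stroke at J2
b3 stroke at J2

β2 stroke→J2  (Se1: effort source, stroke at far end)
β1 stroke→I1  (I1 outputs flow p/I1)
β0 stroke→J1  (only one effort-in slot at J1)
β3 stroke→J2  (J2: bond 0 brought flow, rest push out)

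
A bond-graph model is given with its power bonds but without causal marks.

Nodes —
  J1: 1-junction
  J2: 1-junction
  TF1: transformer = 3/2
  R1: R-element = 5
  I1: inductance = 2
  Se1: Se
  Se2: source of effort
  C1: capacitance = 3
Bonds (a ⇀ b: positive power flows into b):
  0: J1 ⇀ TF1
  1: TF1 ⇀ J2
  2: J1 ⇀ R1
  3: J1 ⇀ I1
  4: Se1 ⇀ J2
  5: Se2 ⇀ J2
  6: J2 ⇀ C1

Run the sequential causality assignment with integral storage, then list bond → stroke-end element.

b0 stroke at J1
b1 stroke at TF1
b2 stroke at J1
b3 stroke at I1
b4 stroke at J2
b5 stroke at J2
b6 stroke at J2

bond 4 stroke at J2  (Se1 fixes effort; stroke away)
bond 5 stroke at J2  (Se2: effort source, stroke at far end)
bond 3 stroke at I1  (prefer integral on I1)
bond 0 stroke at J1  (1-jn J1 has f-setter on 3)
bond 2 stroke at J1  (J1 flow already set via bond 3)
bond 1 stroke at TF1  (through TF1, causality passes straight; one stroke at TF1)
bond 6 stroke at J2  (common-f at J2 fixed by 1)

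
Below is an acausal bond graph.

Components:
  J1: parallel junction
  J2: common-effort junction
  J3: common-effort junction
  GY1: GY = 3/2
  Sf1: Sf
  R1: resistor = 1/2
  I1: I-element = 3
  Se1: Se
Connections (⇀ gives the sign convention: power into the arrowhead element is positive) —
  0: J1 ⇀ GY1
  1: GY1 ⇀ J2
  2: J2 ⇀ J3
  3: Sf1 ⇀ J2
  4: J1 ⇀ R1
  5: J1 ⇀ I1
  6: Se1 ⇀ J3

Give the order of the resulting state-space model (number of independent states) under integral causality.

bond 3 stroke→Sf1  (Sf1: flow source, stroke at near end)
bond 6 stroke→J3  (source Se1 imposes e)
bond 2 stroke→J2  (common-e at J3 fixed by 6)
bond 1 stroke→GY1  (common-e at J2 fixed by 2)
bond 0 stroke→GY1  (GY GY1: same side as bond 1)
bond 5 stroke→I1  (I1: I, integral causality)
bond 4 stroke→J1  (only one effort-in slot at J1)

1  (I1 all integral)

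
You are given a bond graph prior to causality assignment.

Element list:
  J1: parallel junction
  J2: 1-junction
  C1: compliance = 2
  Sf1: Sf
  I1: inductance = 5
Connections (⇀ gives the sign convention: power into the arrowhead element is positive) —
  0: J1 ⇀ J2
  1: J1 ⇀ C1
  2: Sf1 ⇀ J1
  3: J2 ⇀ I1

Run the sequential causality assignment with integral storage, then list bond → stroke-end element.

#0 stroke→J2
#1 stroke→J1
#2 stroke→Sf1
#3 stroke→I1

β2 stroke at Sf1  (Sf1: flow source, stroke at near end)
β1 stroke at J1  (C1: C, integral causality)
β0 stroke at J2  (0-jn J1 has e-setter on 1)
β3 stroke at I1  (only one flow-in slot at J2)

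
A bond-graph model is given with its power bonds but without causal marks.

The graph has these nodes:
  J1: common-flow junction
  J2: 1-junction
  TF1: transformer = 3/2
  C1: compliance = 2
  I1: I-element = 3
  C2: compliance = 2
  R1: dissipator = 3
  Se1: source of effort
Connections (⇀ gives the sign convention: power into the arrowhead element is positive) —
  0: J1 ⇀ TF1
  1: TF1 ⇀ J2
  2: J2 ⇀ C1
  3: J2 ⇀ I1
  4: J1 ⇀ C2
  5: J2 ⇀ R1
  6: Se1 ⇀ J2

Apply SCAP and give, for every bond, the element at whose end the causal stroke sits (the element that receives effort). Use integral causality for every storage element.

bond 6 |J2  (Se1 (Se) sets effort on bond)
bond 2 |J2  (C1: C, integral causality)
bond 3 |I1  (I1 integral (f out))
bond 1 |J2  (1-jn J2 has f-setter on 3)
bond 5 |J2  (J2: bond 3 brought flow, rest push out)
bond 0 |TF1  (TF TF1: opposite of bond 1)
bond 4 |J1  (common-f at J1 fixed by 0)

bond 0 →TF1
bond 1 →J2
bond 2 →J2
bond 3 →I1
bond 4 →J1
bond 5 →J2
bond 6 →J2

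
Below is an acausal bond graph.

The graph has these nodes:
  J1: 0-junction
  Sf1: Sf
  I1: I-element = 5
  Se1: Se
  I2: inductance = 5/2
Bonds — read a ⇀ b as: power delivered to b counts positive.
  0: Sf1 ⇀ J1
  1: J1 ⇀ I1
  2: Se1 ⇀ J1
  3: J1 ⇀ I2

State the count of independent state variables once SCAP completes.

b0 →Sf1  (source Sf1 imposes f)
b2 →J1  (Se1 (Se) sets effort on bond)
b1 →I1  (common-e at J1 fixed by 2)
b3 →I2  (J1: bond 2 brought effort, rest push out)

2  (I1, I2 all integral)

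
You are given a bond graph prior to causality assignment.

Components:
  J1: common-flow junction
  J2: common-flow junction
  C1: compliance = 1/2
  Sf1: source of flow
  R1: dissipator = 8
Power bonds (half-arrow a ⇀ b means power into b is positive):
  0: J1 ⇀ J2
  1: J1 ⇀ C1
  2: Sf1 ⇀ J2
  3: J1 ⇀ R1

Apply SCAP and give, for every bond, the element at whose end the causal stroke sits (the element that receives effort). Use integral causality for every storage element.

β0 stroke at J2
β1 stroke at J1
β2 stroke at Sf1
β3 stroke at J1

bond 2 stroke→Sf1  (Sf1 fixes flow; stroke at Sf1)
bond 0 stroke→J2  (1-jn J2 has f-setter on 2)
bond 1 stroke→J1  (common-f at J1 fixed by 0)
bond 3 stroke→J1  (J1 flow already set via bond 0)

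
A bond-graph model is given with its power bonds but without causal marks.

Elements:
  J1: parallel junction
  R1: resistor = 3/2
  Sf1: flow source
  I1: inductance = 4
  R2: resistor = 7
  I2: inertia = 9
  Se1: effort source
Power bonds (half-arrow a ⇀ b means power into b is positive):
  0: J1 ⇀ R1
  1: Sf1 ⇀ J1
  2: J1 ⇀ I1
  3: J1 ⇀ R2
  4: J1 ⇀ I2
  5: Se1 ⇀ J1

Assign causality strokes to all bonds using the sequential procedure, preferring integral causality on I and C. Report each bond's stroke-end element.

#0 →R1
#1 →Sf1
#2 →I1
#3 →R2
#4 →I2
#5 →J1

β1 stroke→Sf1  (Sf1 fixes flow; stroke at Sf1)
β5 stroke→J1  (Se1 (Se) sets effort on bond)
β0 stroke→R1  (J1: bond 5 brought effort, rest push out)
β2 stroke→I1  (0-jn J1 has e-setter on 5)
β3 stroke→R2  (common-e at J1 fixed by 5)
β4 stroke→I2  (0-jn J1 has e-setter on 5)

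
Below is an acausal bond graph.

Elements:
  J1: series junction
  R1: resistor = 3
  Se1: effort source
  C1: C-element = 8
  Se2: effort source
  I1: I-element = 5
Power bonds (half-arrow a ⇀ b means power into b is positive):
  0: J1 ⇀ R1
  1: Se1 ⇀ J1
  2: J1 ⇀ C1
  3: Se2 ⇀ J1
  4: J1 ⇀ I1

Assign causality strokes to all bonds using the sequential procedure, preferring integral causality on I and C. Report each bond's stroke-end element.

bond 0 |J1
bond 1 |J1
bond 2 |J1
bond 3 |J1
bond 4 |I1

bond 1 stroke→J1  (Se1 (Se) sets effort on bond)
bond 3 stroke→J1  (Se2 fixes effort; stroke away)
bond 2 stroke→J1  (prefer integral on C1)
bond 4 stroke→I1  (I1 outputs flow p/I1)
bond 0 stroke→J1  (J1: bond 4 brought flow, rest push out)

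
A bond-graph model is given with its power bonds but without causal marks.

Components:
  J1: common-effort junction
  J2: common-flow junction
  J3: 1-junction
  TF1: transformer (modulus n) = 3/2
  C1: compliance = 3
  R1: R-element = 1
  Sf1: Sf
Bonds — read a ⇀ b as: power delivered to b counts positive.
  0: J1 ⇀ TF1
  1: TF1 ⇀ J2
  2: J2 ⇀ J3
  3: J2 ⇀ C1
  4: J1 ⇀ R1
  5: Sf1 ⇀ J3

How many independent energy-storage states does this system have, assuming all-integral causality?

bond 5 →Sf1  (Sf1: flow source, stroke at near end)
bond 2 →J3  (J3 flow already set via bond 5)
bond 1 →J2  (common-f at J2 fixed by 2)
bond 3 →J2  (J2 flow already set via bond 2)
bond 0 →TF1  (TF1 one-in-one-out from 1)
bond 4 →J1  (J1: last free bond brings effort in)

1  (C1 all integral)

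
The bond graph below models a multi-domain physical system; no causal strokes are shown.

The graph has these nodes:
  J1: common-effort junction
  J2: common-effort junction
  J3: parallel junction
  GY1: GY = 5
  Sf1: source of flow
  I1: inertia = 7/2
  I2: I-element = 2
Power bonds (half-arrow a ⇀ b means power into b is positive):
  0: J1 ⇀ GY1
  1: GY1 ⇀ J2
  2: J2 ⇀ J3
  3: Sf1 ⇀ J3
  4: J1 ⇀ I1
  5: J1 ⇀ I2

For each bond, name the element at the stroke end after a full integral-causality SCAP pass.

b3 →Sf1  (Sf1 fixes flow; stroke at Sf1)
b2 →J3  (J3 needs exactly one e-in)
b1 →J2  (closing 0-jn rule on J2)
b0 →J1  (GY1: gyrator matches bond 1)
b4 →I1  (J1: bond 0 brought effort, rest push out)
b5 →I2  (J1: bond 0 brought effort, rest push out)

bond 0 stroke at J1
bond 1 stroke at J2
bond 2 stroke at J3
bond 3 stroke at Sf1
bond 4 stroke at I1
bond 5 stroke at I2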